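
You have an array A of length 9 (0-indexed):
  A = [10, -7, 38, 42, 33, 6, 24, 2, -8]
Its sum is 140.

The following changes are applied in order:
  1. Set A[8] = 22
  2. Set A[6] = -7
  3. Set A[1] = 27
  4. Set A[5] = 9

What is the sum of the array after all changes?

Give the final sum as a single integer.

Initial sum: 140
Change 1: A[8] -8 -> 22, delta = 30, sum = 170
Change 2: A[6] 24 -> -7, delta = -31, sum = 139
Change 3: A[1] -7 -> 27, delta = 34, sum = 173
Change 4: A[5] 6 -> 9, delta = 3, sum = 176

Answer: 176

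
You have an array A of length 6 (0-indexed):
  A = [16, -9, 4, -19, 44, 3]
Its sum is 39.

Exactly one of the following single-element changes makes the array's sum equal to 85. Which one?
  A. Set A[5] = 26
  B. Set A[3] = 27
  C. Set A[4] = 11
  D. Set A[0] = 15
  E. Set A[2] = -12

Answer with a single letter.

Answer: B

Derivation:
Option A: A[5] 3->26, delta=23, new_sum=39+(23)=62
Option B: A[3] -19->27, delta=46, new_sum=39+(46)=85 <-- matches target
Option C: A[4] 44->11, delta=-33, new_sum=39+(-33)=6
Option D: A[0] 16->15, delta=-1, new_sum=39+(-1)=38
Option E: A[2] 4->-12, delta=-16, new_sum=39+(-16)=23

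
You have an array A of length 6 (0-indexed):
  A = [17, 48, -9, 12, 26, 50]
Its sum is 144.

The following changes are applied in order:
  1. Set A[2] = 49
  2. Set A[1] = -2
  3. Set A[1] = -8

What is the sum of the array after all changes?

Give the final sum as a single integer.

Initial sum: 144
Change 1: A[2] -9 -> 49, delta = 58, sum = 202
Change 2: A[1] 48 -> -2, delta = -50, sum = 152
Change 3: A[1] -2 -> -8, delta = -6, sum = 146

Answer: 146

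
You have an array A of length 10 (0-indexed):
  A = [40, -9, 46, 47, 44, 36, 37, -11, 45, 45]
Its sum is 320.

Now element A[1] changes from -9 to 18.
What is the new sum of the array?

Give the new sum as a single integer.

Answer: 347

Derivation:
Old value at index 1: -9
New value at index 1: 18
Delta = 18 - -9 = 27
New sum = old_sum + delta = 320 + (27) = 347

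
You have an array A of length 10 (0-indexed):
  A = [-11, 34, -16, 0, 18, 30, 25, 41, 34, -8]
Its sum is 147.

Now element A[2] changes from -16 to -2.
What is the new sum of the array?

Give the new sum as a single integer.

Old value at index 2: -16
New value at index 2: -2
Delta = -2 - -16 = 14
New sum = old_sum + delta = 147 + (14) = 161

Answer: 161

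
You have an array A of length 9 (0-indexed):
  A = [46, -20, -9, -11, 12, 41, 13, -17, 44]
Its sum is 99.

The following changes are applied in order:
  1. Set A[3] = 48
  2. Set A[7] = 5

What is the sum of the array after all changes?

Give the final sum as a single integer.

Initial sum: 99
Change 1: A[3] -11 -> 48, delta = 59, sum = 158
Change 2: A[7] -17 -> 5, delta = 22, sum = 180

Answer: 180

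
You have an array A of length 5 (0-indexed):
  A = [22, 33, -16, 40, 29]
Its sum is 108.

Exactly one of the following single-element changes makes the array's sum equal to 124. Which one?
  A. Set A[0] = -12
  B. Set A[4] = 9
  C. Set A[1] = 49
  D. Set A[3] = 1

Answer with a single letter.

Answer: C

Derivation:
Option A: A[0] 22->-12, delta=-34, new_sum=108+(-34)=74
Option B: A[4] 29->9, delta=-20, new_sum=108+(-20)=88
Option C: A[1] 33->49, delta=16, new_sum=108+(16)=124 <-- matches target
Option D: A[3] 40->1, delta=-39, new_sum=108+(-39)=69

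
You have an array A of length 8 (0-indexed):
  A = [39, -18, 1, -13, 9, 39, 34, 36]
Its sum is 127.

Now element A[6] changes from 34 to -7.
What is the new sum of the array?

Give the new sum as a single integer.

Old value at index 6: 34
New value at index 6: -7
Delta = -7 - 34 = -41
New sum = old_sum + delta = 127 + (-41) = 86

Answer: 86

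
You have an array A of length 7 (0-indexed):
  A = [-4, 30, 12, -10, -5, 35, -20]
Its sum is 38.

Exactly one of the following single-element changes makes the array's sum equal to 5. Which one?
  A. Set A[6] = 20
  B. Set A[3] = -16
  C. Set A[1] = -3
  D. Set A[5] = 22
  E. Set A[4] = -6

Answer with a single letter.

Option A: A[6] -20->20, delta=40, new_sum=38+(40)=78
Option B: A[3] -10->-16, delta=-6, new_sum=38+(-6)=32
Option C: A[1] 30->-3, delta=-33, new_sum=38+(-33)=5 <-- matches target
Option D: A[5] 35->22, delta=-13, new_sum=38+(-13)=25
Option E: A[4] -5->-6, delta=-1, new_sum=38+(-1)=37

Answer: C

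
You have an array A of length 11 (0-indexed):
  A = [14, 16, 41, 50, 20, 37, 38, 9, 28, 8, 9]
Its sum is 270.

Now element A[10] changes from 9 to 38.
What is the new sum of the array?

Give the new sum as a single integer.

Old value at index 10: 9
New value at index 10: 38
Delta = 38 - 9 = 29
New sum = old_sum + delta = 270 + (29) = 299

Answer: 299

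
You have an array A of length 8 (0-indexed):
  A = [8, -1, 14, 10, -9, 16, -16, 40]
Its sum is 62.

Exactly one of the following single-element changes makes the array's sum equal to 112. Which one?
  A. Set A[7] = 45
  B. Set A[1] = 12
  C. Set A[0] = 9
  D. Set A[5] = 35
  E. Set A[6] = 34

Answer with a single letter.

Answer: E

Derivation:
Option A: A[7] 40->45, delta=5, new_sum=62+(5)=67
Option B: A[1] -1->12, delta=13, new_sum=62+(13)=75
Option C: A[0] 8->9, delta=1, new_sum=62+(1)=63
Option D: A[5] 16->35, delta=19, new_sum=62+(19)=81
Option E: A[6] -16->34, delta=50, new_sum=62+(50)=112 <-- matches target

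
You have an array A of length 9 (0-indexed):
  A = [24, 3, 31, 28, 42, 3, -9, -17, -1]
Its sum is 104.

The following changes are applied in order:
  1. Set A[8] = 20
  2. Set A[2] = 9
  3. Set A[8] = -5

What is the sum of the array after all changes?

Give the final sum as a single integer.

Answer: 78

Derivation:
Initial sum: 104
Change 1: A[8] -1 -> 20, delta = 21, sum = 125
Change 2: A[2] 31 -> 9, delta = -22, sum = 103
Change 3: A[8] 20 -> -5, delta = -25, sum = 78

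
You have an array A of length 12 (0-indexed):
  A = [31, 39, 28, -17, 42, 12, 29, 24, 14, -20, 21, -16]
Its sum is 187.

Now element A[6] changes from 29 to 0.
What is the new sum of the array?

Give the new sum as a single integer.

Answer: 158

Derivation:
Old value at index 6: 29
New value at index 6: 0
Delta = 0 - 29 = -29
New sum = old_sum + delta = 187 + (-29) = 158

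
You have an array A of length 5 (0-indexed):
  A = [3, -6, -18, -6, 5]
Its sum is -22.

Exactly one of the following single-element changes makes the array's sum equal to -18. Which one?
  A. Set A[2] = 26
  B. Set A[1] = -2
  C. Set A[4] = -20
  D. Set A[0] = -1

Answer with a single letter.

Answer: B

Derivation:
Option A: A[2] -18->26, delta=44, new_sum=-22+(44)=22
Option B: A[1] -6->-2, delta=4, new_sum=-22+(4)=-18 <-- matches target
Option C: A[4] 5->-20, delta=-25, new_sum=-22+(-25)=-47
Option D: A[0] 3->-1, delta=-4, new_sum=-22+(-4)=-26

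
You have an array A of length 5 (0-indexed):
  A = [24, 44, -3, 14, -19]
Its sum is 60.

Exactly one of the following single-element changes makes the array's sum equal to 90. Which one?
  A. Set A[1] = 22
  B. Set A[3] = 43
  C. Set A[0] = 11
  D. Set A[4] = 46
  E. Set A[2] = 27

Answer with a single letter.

Option A: A[1] 44->22, delta=-22, new_sum=60+(-22)=38
Option B: A[3] 14->43, delta=29, new_sum=60+(29)=89
Option C: A[0] 24->11, delta=-13, new_sum=60+(-13)=47
Option D: A[4] -19->46, delta=65, new_sum=60+(65)=125
Option E: A[2] -3->27, delta=30, new_sum=60+(30)=90 <-- matches target

Answer: E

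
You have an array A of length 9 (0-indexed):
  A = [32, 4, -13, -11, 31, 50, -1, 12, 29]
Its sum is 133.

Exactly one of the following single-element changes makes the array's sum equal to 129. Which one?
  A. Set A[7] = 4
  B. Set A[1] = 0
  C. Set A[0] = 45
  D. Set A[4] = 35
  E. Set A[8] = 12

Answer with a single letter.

Option A: A[7] 12->4, delta=-8, new_sum=133+(-8)=125
Option B: A[1] 4->0, delta=-4, new_sum=133+(-4)=129 <-- matches target
Option C: A[0] 32->45, delta=13, new_sum=133+(13)=146
Option D: A[4] 31->35, delta=4, new_sum=133+(4)=137
Option E: A[8] 29->12, delta=-17, new_sum=133+(-17)=116

Answer: B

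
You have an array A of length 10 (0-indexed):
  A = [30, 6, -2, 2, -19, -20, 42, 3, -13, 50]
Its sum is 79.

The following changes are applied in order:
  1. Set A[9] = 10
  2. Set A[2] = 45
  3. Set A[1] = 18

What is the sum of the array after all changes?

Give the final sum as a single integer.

Answer: 98

Derivation:
Initial sum: 79
Change 1: A[9] 50 -> 10, delta = -40, sum = 39
Change 2: A[2] -2 -> 45, delta = 47, sum = 86
Change 3: A[1] 6 -> 18, delta = 12, sum = 98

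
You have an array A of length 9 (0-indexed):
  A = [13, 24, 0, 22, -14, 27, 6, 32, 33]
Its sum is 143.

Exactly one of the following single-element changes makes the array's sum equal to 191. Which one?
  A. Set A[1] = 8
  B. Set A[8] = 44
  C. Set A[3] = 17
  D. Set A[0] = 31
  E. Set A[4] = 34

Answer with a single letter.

Option A: A[1] 24->8, delta=-16, new_sum=143+(-16)=127
Option B: A[8] 33->44, delta=11, new_sum=143+(11)=154
Option C: A[3] 22->17, delta=-5, new_sum=143+(-5)=138
Option D: A[0] 13->31, delta=18, new_sum=143+(18)=161
Option E: A[4] -14->34, delta=48, new_sum=143+(48)=191 <-- matches target

Answer: E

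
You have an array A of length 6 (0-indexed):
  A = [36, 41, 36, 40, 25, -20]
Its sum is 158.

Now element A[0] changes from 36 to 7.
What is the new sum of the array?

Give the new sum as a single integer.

Answer: 129

Derivation:
Old value at index 0: 36
New value at index 0: 7
Delta = 7 - 36 = -29
New sum = old_sum + delta = 158 + (-29) = 129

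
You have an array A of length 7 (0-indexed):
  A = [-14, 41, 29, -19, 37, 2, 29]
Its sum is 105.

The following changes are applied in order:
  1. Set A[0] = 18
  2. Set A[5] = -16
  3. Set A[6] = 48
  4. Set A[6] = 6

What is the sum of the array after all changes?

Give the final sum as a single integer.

Answer: 96

Derivation:
Initial sum: 105
Change 1: A[0] -14 -> 18, delta = 32, sum = 137
Change 2: A[5] 2 -> -16, delta = -18, sum = 119
Change 3: A[6] 29 -> 48, delta = 19, sum = 138
Change 4: A[6] 48 -> 6, delta = -42, sum = 96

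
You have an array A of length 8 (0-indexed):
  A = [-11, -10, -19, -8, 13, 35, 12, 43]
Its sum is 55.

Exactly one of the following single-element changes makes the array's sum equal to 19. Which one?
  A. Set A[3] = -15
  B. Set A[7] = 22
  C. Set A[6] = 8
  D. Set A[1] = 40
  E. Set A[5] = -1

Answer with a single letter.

Option A: A[3] -8->-15, delta=-7, new_sum=55+(-7)=48
Option B: A[7] 43->22, delta=-21, new_sum=55+(-21)=34
Option C: A[6] 12->8, delta=-4, new_sum=55+(-4)=51
Option D: A[1] -10->40, delta=50, new_sum=55+(50)=105
Option E: A[5] 35->-1, delta=-36, new_sum=55+(-36)=19 <-- matches target

Answer: E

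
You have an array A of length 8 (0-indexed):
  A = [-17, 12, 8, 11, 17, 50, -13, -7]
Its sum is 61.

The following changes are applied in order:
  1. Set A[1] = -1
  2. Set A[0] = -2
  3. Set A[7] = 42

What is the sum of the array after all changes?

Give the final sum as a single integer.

Initial sum: 61
Change 1: A[1] 12 -> -1, delta = -13, sum = 48
Change 2: A[0] -17 -> -2, delta = 15, sum = 63
Change 3: A[7] -7 -> 42, delta = 49, sum = 112

Answer: 112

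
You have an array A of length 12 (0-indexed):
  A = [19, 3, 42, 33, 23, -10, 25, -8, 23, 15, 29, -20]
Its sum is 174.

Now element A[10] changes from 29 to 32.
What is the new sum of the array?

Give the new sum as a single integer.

Answer: 177

Derivation:
Old value at index 10: 29
New value at index 10: 32
Delta = 32 - 29 = 3
New sum = old_sum + delta = 174 + (3) = 177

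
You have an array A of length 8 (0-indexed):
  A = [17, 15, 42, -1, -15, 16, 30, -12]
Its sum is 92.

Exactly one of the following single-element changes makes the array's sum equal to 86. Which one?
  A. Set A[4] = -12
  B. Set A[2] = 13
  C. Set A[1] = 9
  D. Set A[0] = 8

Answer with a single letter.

Answer: C

Derivation:
Option A: A[4] -15->-12, delta=3, new_sum=92+(3)=95
Option B: A[2] 42->13, delta=-29, new_sum=92+(-29)=63
Option C: A[1] 15->9, delta=-6, new_sum=92+(-6)=86 <-- matches target
Option D: A[0] 17->8, delta=-9, new_sum=92+(-9)=83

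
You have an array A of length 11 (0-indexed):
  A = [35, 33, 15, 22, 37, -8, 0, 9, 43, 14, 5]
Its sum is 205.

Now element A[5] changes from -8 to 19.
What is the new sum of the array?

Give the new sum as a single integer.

Answer: 232

Derivation:
Old value at index 5: -8
New value at index 5: 19
Delta = 19 - -8 = 27
New sum = old_sum + delta = 205 + (27) = 232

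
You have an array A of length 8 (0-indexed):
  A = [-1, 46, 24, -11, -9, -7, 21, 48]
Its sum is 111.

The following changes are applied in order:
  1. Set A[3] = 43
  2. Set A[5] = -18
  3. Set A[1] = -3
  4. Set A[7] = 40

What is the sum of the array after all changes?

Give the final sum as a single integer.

Initial sum: 111
Change 1: A[3] -11 -> 43, delta = 54, sum = 165
Change 2: A[5] -7 -> -18, delta = -11, sum = 154
Change 3: A[1] 46 -> -3, delta = -49, sum = 105
Change 4: A[7] 48 -> 40, delta = -8, sum = 97

Answer: 97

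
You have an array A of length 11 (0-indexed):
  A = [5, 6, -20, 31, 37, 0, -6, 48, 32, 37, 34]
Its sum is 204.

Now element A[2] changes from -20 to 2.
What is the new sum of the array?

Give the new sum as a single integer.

Answer: 226

Derivation:
Old value at index 2: -20
New value at index 2: 2
Delta = 2 - -20 = 22
New sum = old_sum + delta = 204 + (22) = 226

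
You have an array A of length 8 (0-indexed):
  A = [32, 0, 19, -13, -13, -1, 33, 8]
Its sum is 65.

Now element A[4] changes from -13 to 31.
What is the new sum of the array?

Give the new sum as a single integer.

Old value at index 4: -13
New value at index 4: 31
Delta = 31 - -13 = 44
New sum = old_sum + delta = 65 + (44) = 109

Answer: 109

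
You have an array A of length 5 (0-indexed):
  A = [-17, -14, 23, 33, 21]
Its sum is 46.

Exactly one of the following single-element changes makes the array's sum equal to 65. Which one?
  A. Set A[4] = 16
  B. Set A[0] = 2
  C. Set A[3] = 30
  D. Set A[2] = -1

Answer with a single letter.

Answer: B

Derivation:
Option A: A[4] 21->16, delta=-5, new_sum=46+(-5)=41
Option B: A[0] -17->2, delta=19, new_sum=46+(19)=65 <-- matches target
Option C: A[3] 33->30, delta=-3, new_sum=46+(-3)=43
Option D: A[2] 23->-1, delta=-24, new_sum=46+(-24)=22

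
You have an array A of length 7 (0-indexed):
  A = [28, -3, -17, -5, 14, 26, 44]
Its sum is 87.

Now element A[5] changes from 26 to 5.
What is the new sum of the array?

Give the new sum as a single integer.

Old value at index 5: 26
New value at index 5: 5
Delta = 5 - 26 = -21
New sum = old_sum + delta = 87 + (-21) = 66

Answer: 66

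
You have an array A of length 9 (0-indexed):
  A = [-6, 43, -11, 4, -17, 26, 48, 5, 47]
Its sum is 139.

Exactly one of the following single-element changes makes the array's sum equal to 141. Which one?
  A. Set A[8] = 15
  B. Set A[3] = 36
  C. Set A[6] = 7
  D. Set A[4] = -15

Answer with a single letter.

Option A: A[8] 47->15, delta=-32, new_sum=139+(-32)=107
Option B: A[3] 4->36, delta=32, new_sum=139+(32)=171
Option C: A[6] 48->7, delta=-41, new_sum=139+(-41)=98
Option D: A[4] -17->-15, delta=2, new_sum=139+(2)=141 <-- matches target

Answer: D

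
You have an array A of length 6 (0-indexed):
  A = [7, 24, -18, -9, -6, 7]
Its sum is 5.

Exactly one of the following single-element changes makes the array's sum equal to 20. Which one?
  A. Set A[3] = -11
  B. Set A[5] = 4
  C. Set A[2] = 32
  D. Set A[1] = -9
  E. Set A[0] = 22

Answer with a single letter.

Option A: A[3] -9->-11, delta=-2, new_sum=5+(-2)=3
Option B: A[5] 7->4, delta=-3, new_sum=5+(-3)=2
Option C: A[2] -18->32, delta=50, new_sum=5+(50)=55
Option D: A[1] 24->-9, delta=-33, new_sum=5+(-33)=-28
Option E: A[0] 7->22, delta=15, new_sum=5+(15)=20 <-- matches target

Answer: E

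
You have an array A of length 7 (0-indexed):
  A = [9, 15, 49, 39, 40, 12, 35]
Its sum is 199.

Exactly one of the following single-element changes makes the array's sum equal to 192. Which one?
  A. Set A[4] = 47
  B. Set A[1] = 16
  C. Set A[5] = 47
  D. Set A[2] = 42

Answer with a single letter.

Answer: D

Derivation:
Option A: A[4] 40->47, delta=7, new_sum=199+(7)=206
Option B: A[1] 15->16, delta=1, new_sum=199+(1)=200
Option C: A[5] 12->47, delta=35, new_sum=199+(35)=234
Option D: A[2] 49->42, delta=-7, new_sum=199+(-7)=192 <-- matches target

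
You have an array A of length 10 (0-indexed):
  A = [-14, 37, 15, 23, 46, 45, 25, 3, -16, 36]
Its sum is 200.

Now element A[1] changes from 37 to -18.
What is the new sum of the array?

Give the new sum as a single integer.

Answer: 145

Derivation:
Old value at index 1: 37
New value at index 1: -18
Delta = -18 - 37 = -55
New sum = old_sum + delta = 200 + (-55) = 145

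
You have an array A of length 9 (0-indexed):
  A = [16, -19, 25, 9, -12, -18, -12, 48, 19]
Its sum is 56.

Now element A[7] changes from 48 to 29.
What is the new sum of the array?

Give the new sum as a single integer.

Answer: 37

Derivation:
Old value at index 7: 48
New value at index 7: 29
Delta = 29 - 48 = -19
New sum = old_sum + delta = 56 + (-19) = 37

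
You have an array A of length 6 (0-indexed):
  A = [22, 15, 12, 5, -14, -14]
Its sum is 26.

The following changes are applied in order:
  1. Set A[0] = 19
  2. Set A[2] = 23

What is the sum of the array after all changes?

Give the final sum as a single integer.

Initial sum: 26
Change 1: A[0] 22 -> 19, delta = -3, sum = 23
Change 2: A[2] 12 -> 23, delta = 11, sum = 34

Answer: 34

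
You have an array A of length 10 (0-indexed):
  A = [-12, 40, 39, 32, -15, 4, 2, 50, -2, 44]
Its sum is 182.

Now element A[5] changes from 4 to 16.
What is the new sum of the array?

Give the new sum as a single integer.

Answer: 194

Derivation:
Old value at index 5: 4
New value at index 5: 16
Delta = 16 - 4 = 12
New sum = old_sum + delta = 182 + (12) = 194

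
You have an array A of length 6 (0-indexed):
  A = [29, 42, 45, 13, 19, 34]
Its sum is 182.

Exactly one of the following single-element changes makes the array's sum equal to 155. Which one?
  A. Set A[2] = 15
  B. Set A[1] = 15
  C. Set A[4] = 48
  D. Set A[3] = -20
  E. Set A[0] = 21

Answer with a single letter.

Answer: B

Derivation:
Option A: A[2] 45->15, delta=-30, new_sum=182+(-30)=152
Option B: A[1] 42->15, delta=-27, new_sum=182+(-27)=155 <-- matches target
Option C: A[4] 19->48, delta=29, new_sum=182+(29)=211
Option D: A[3] 13->-20, delta=-33, new_sum=182+(-33)=149
Option E: A[0] 29->21, delta=-8, new_sum=182+(-8)=174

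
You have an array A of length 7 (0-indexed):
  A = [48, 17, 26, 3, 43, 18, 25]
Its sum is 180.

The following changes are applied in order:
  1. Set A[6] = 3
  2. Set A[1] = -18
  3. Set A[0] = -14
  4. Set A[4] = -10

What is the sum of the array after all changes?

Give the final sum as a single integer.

Initial sum: 180
Change 1: A[6] 25 -> 3, delta = -22, sum = 158
Change 2: A[1] 17 -> -18, delta = -35, sum = 123
Change 3: A[0] 48 -> -14, delta = -62, sum = 61
Change 4: A[4] 43 -> -10, delta = -53, sum = 8

Answer: 8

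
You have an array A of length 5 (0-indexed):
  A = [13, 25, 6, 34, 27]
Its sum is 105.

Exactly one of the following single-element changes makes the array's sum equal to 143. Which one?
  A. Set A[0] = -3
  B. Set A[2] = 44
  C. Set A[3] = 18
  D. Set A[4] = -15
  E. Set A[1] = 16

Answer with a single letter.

Answer: B

Derivation:
Option A: A[0] 13->-3, delta=-16, new_sum=105+(-16)=89
Option B: A[2] 6->44, delta=38, new_sum=105+(38)=143 <-- matches target
Option C: A[3] 34->18, delta=-16, new_sum=105+(-16)=89
Option D: A[4] 27->-15, delta=-42, new_sum=105+(-42)=63
Option E: A[1] 25->16, delta=-9, new_sum=105+(-9)=96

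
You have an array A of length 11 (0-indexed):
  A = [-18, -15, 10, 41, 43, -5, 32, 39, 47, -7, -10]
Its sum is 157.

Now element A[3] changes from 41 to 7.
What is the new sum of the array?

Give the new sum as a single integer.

Answer: 123

Derivation:
Old value at index 3: 41
New value at index 3: 7
Delta = 7 - 41 = -34
New sum = old_sum + delta = 157 + (-34) = 123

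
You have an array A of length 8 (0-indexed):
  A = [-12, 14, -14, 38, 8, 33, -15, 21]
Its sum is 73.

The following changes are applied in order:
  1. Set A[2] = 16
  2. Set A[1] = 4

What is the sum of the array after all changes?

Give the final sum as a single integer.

Initial sum: 73
Change 1: A[2] -14 -> 16, delta = 30, sum = 103
Change 2: A[1] 14 -> 4, delta = -10, sum = 93

Answer: 93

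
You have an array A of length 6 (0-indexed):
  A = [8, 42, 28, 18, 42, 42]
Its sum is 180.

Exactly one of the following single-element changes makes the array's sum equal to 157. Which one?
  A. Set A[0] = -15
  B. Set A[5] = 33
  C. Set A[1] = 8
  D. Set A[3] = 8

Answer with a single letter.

Option A: A[0] 8->-15, delta=-23, new_sum=180+(-23)=157 <-- matches target
Option B: A[5] 42->33, delta=-9, new_sum=180+(-9)=171
Option C: A[1] 42->8, delta=-34, new_sum=180+(-34)=146
Option D: A[3] 18->8, delta=-10, new_sum=180+(-10)=170

Answer: A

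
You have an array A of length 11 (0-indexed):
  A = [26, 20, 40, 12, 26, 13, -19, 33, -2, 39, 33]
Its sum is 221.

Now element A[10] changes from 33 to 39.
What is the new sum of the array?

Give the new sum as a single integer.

Answer: 227

Derivation:
Old value at index 10: 33
New value at index 10: 39
Delta = 39 - 33 = 6
New sum = old_sum + delta = 221 + (6) = 227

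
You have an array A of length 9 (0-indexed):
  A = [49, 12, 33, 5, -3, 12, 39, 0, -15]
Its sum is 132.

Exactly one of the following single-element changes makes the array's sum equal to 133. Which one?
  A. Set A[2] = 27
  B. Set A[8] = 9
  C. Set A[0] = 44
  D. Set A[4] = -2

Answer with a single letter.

Option A: A[2] 33->27, delta=-6, new_sum=132+(-6)=126
Option B: A[8] -15->9, delta=24, new_sum=132+(24)=156
Option C: A[0] 49->44, delta=-5, new_sum=132+(-5)=127
Option D: A[4] -3->-2, delta=1, new_sum=132+(1)=133 <-- matches target

Answer: D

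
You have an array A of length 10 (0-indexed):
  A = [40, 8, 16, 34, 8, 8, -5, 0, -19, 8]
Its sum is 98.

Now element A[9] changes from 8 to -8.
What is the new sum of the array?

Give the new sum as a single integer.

Old value at index 9: 8
New value at index 9: -8
Delta = -8 - 8 = -16
New sum = old_sum + delta = 98 + (-16) = 82

Answer: 82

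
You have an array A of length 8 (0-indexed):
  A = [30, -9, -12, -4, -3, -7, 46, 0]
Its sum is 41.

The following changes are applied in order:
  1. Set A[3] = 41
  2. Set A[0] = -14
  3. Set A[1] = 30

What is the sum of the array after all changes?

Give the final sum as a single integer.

Initial sum: 41
Change 1: A[3] -4 -> 41, delta = 45, sum = 86
Change 2: A[0] 30 -> -14, delta = -44, sum = 42
Change 3: A[1] -9 -> 30, delta = 39, sum = 81

Answer: 81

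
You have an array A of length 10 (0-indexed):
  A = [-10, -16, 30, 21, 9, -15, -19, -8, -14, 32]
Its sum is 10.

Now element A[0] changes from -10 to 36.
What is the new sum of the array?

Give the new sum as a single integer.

Answer: 56

Derivation:
Old value at index 0: -10
New value at index 0: 36
Delta = 36 - -10 = 46
New sum = old_sum + delta = 10 + (46) = 56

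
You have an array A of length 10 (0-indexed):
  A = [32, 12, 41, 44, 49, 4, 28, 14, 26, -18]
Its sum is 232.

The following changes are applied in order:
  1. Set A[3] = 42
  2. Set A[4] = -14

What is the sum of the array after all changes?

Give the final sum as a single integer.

Initial sum: 232
Change 1: A[3] 44 -> 42, delta = -2, sum = 230
Change 2: A[4] 49 -> -14, delta = -63, sum = 167

Answer: 167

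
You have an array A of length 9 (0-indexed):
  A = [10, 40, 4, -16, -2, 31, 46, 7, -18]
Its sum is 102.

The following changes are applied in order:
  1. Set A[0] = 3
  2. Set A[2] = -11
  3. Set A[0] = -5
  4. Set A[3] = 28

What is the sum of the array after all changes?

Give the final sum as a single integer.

Answer: 116

Derivation:
Initial sum: 102
Change 1: A[0] 10 -> 3, delta = -7, sum = 95
Change 2: A[2] 4 -> -11, delta = -15, sum = 80
Change 3: A[0] 3 -> -5, delta = -8, sum = 72
Change 4: A[3] -16 -> 28, delta = 44, sum = 116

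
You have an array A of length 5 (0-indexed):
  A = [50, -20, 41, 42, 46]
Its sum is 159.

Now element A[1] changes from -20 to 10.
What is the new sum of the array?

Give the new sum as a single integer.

Answer: 189

Derivation:
Old value at index 1: -20
New value at index 1: 10
Delta = 10 - -20 = 30
New sum = old_sum + delta = 159 + (30) = 189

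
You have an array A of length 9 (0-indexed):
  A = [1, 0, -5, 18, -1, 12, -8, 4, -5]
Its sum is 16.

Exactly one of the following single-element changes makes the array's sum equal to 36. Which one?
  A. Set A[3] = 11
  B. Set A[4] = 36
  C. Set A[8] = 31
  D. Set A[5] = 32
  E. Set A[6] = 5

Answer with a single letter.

Answer: D

Derivation:
Option A: A[3] 18->11, delta=-7, new_sum=16+(-7)=9
Option B: A[4] -1->36, delta=37, new_sum=16+(37)=53
Option C: A[8] -5->31, delta=36, new_sum=16+(36)=52
Option D: A[5] 12->32, delta=20, new_sum=16+(20)=36 <-- matches target
Option E: A[6] -8->5, delta=13, new_sum=16+(13)=29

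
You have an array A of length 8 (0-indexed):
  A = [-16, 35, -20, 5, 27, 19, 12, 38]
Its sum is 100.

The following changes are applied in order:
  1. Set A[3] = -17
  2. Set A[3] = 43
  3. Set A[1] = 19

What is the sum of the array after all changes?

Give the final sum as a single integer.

Answer: 122

Derivation:
Initial sum: 100
Change 1: A[3] 5 -> -17, delta = -22, sum = 78
Change 2: A[3] -17 -> 43, delta = 60, sum = 138
Change 3: A[1] 35 -> 19, delta = -16, sum = 122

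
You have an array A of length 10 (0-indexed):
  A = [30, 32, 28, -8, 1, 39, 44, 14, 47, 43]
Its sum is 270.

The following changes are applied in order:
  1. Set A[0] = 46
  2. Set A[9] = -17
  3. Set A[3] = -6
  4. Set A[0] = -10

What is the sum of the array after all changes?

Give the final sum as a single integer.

Answer: 172

Derivation:
Initial sum: 270
Change 1: A[0] 30 -> 46, delta = 16, sum = 286
Change 2: A[9] 43 -> -17, delta = -60, sum = 226
Change 3: A[3] -8 -> -6, delta = 2, sum = 228
Change 4: A[0] 46 -> -10, delta = -56, sum = 172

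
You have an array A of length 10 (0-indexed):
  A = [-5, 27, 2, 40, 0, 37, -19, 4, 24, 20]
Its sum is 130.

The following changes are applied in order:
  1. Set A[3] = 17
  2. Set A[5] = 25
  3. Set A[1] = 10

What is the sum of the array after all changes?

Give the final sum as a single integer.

Initial sum: 130
Change 1: A[3] 40 -> 17, delta = -23, sum = 107
Change 2: A[5] 37 -> 25, delta = -12, sum = 95
Change 3: A[1] 27 -> 10, delta = -17, sum = 78

Answer: 78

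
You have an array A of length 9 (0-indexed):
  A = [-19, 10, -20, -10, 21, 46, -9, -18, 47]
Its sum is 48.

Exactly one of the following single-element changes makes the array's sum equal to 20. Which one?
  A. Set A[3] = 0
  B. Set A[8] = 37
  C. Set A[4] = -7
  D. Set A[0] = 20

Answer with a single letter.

Option A: A[3] -10->0, delta=10, new_sum=48+(10)=58
Option B: A[8] 47->37, delta=-10, new_sum=48+(-10)=38
Option C: A[4] 21->-7, delta=-28, new_sum=48+(-28)=20 <-- matches target
Option D: A[0] -19->20, delta=39, new_sum=48+(39)=87

Answer: C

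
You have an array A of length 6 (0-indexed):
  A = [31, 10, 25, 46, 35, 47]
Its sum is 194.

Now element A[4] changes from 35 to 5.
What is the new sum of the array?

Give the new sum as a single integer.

Answer: 164

Derivation:
Old value at index 4: 35
New value at index 4: 5
Delta = 5 - 35 = -30
New sum = old_sum + delta = 194 + (-30) = 164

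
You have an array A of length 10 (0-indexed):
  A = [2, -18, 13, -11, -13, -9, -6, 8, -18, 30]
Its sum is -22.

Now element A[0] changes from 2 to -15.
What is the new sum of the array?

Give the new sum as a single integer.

Answer: -39

Derivation:
Old value at index 0: 2
New value at index 0: -15
Delta = -15 - 2 = -17
New sum = old_sum + delta = -22 + (-17) = -39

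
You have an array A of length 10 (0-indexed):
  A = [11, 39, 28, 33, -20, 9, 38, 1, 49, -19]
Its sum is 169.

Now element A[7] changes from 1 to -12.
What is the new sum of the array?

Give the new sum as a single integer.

Answer: 156

Derivation:
Old value at index 7: 1
New value at index 7: -12
Delta = -12 - 1 = -13
New sum = old_sum + delta = 169 + (-13) = 156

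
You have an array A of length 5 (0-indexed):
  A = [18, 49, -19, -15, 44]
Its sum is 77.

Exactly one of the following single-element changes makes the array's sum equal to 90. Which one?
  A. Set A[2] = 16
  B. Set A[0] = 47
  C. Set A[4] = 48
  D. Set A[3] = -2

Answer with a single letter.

Option A: A[2] -19->16, delta=35, new_sum=77+(35)=112
Option B: A[0] 18->47, delta=29, new_sum=77+(29)=106
Option C: A[4] 44->48, delta=4, new_sum=77+(4)=81
Option D: A[3] -15->-2, delta=13, new_sum=77+(13)=90 <-- matches target

Answer: D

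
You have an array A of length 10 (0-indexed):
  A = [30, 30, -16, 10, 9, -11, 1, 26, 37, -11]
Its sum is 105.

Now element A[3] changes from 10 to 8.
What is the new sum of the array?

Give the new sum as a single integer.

Old value at index 3: 10
New value at index 3: 8
Delta = 8 - 10 = -2
New sum = old_sum + delta = 105 + (-2) = 103

Answer: 103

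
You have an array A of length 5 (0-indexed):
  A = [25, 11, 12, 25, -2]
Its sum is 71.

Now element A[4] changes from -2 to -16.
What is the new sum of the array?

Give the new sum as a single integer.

Old value at index 4: -2
New value at index 4: -16
Delta = -16 - -2 = -14
New sum = old_sum + delta = 71 + (-14) = 57

Answer: 57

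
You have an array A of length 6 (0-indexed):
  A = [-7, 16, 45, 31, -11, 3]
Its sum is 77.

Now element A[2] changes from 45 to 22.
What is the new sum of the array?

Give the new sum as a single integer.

Old value at index 2: 45
New value at index 2: 22
Delta = 22 - 45 = -23
New sum = old_sum + delta = 77 + (-23) = 54

Answer: 54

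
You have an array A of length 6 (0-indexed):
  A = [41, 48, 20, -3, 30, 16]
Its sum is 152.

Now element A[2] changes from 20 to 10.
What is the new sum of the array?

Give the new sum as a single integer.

Old value at index 2: 20
New value at index 2: 10
Delta = 10 - 20 = -10
New sum = old_sum + delta = 152 + (-10) = 142

Answer: 142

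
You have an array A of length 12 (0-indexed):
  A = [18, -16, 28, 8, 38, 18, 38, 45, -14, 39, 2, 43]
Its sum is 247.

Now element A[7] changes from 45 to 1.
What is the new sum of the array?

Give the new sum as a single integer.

Old value at index 7: 45
New value at index 7: 1
Delta = 1 - 45 = -44
New sum = old_sum + delta = 247 + (-44) = 203

Answer: 203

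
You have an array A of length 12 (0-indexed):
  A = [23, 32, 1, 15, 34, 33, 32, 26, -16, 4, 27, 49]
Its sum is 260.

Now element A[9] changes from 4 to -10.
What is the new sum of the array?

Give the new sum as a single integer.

Answer: 246

Derivation:
Old value at index 9: 4
New value at index 9: -10
Delta = -10 - 4 = -14
New sum = old_sum + delta = 260 + (-14) = 246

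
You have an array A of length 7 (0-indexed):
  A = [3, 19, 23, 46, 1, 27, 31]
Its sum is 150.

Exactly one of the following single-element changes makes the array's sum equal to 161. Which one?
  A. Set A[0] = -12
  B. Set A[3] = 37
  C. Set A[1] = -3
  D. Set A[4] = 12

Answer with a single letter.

Option A: A[0] 3->-12, delta=-15, new_sum=150+(-15)=135
Option B: A[3] 46->37, delta=-9, new_sum=150+(-9)=141
Option C: A[1] 19->-3, delta=-22, new_sum=150+(-22)=128
Option D: A[4] 1->12, delta=11, new_sum=150+(11)=161 <-- matches target

Answer: D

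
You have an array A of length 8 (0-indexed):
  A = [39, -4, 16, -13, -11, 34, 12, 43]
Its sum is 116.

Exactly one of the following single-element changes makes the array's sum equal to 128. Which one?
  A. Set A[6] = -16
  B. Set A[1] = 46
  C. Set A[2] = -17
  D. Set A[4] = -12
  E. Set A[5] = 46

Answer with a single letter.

Option A: A[6] 12->-16, delta=-28, new_sum=116+(-28)=88
Option B: A[1] -4->46, delta=50, new_sum=116+(50)=166
Option C: A[2] 16->-17, delta=-33, new_sum=116+(-33)=83
Option D: A[4] -11->-12, delta=-1, new_sum=116+(-1)=115
Option E: A[5] 34->46, delta=12, new_sum=116+(12)=128 <-- matches target

Answer: E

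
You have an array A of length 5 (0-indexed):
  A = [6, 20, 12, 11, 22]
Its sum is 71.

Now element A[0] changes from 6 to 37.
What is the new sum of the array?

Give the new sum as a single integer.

Answer: 102

Derivation:
Old value at index 0: 6
New value at index 0: 37
Delta = 37 - 6 = 31
New sum = old_sum + delta = 71 + (31) = 102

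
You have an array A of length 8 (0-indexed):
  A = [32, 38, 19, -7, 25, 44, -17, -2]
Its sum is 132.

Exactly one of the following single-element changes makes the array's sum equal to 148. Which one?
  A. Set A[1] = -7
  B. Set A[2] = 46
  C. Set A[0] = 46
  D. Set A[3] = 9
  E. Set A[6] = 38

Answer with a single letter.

Answer: D

Derivation:
Option A: A[1] 38->-7, delta=-45, new_sum=132+(-45)=87
Option B: A[2] 19->46, delta=27, new_sum=132+(27)=159
Option C: A[0] 32->46, delta=14, new_sum=132+(14)=146
Option D: A[3] -7->9, delta=16, new_sum=132+(16)=148 <-- matches target
Option E: A[6] -17->38, delta=55, new_sum=132+(55)=187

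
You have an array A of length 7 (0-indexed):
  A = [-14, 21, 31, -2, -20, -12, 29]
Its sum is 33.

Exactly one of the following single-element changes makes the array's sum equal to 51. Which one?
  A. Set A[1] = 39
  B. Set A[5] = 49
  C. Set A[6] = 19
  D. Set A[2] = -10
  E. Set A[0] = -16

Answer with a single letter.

Answer: A

Derivation:
Option A: A[1] 21->39, delta=18, new_sum=33+(18)=51 <-- matches target
Option B: A[5] -12->49, delta=61, new_sum=33+(61)=94
Option C: A[6] 29->19, delta=-10, new_sum=33+(-10)=23
Option D: A[2] 31->-10, delta=-41, new_sum=33+(-41)=-8
Option E: A[0] -14->-16, delta=-2, new_sum=33+(-2)=31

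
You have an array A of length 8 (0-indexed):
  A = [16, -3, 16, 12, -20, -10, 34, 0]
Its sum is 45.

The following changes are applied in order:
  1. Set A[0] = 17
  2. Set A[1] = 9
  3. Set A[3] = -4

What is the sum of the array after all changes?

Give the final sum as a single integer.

Answer: 42

Derivation:
Initial sum: 45
Change 1: A[0] 16 -> 17, delta = 1, sum = 46
Change 2: A[1] -3 -> 9, delta = 12, sum = 58
Change 3: A[3] 12 -> -4, delta = -16, sum = 42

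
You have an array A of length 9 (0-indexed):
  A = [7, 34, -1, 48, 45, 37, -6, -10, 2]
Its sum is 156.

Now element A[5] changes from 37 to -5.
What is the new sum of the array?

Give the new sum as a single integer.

Answer: 114

Derivation:
Old value at index 5: 37
New value at index 5: -5
Delta = -5 - 37 = -42
New sum = old_sum + delta = 156 + (-42) = 114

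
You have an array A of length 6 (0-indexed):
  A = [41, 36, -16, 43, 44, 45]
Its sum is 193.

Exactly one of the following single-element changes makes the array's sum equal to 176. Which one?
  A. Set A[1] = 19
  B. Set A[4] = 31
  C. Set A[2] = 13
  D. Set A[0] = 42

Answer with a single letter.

Answer: A

Derivation:
Option A: A[1] 36->19, delta=-17, new_sum=193+(-17)=176 <-- matches target
Option B: A[4] 44->31, delta=-13, new_sum=193+(-13)=180
Option C: A[2] -16->13, delta=29, new_sum=193+(29)=222
Option D: A[0] 41->42, delta=1, new_sum=193+(1)=194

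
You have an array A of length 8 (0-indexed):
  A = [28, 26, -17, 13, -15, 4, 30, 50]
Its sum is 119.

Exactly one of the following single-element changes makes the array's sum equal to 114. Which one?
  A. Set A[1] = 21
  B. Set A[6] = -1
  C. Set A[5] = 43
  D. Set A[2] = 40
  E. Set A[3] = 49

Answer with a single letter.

Option A: A[1] 26->21, delta=-5, new_sum=119+(-5)=114 <-- matches target
Option B: A[6] 30->-1, delta=-31, new_sum=119+(-31)=88
Option C: A[5] 4->43, delta=39, new_sum=119+(39)=158
Option D: A[2] -17->40, delta=57, new_sum=119+(57)=176
Option E: A[3] 13->49, delta=36, new_sum=119+(36)=155

Answer: A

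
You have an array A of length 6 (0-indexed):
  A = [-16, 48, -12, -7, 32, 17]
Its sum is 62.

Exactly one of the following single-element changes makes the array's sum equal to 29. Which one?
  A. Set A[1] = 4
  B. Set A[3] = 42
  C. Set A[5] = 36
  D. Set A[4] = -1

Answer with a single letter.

Option A: A[1] 48->4, delta=-44, new_sum=62+(-44)=18
Option B: A[3] -7->42, delta=49, new_sum=62+(49)=111
Option C: A[5] 17->36, delta=19, new_sum=62+(19)=81
Option D: A[4] 32->-1, delta=-33, new_sum=62+(-33)=29 <-- matches target

Answer: D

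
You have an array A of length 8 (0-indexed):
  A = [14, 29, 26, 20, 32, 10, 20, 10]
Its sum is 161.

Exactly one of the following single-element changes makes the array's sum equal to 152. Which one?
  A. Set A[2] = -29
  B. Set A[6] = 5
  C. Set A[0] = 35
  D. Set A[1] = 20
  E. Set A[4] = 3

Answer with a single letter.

Answer: D

Derivation:
Option A: A[2] 26->-29, delta=-55, new_sum=161+(-55)=106
Option B: A[6] 20->5, delta=-15, new_sum=161+(-15)=146
Option C: A[0] 14->35, delta=21, new_sum=161+(21)=182
Option D: A[1] 29->20, delta=-9, new_sum=161+(-9)=152 <-- matches target
Option E: A[4] 32->3, delta=-29, new_sum=161+(-29)=132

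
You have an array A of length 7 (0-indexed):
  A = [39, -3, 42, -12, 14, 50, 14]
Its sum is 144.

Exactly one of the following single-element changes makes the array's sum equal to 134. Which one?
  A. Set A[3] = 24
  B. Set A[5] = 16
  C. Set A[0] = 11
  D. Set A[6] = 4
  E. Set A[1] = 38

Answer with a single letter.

Answer: D

Derivation:
Option A: A[3] -12->24, delta=36, new_sum=144+(36)=180
Option B: A[5] 50->16, delta=-34, new_sum=144+(-34)=110
Option C: A[0] 39->11, delta=-28, new_sum=144+(-28)=116
Option D: A[6] 14->4, delta=-10, new_sum=144+(-10)=134 <-- matches target
Option E: A[1] -3->38, delta=41, new_sum=144+(41)=185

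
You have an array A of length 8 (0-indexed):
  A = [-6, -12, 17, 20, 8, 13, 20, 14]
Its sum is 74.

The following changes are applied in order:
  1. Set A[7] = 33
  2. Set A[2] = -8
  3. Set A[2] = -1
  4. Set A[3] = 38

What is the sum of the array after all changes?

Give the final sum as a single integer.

Initial sum: 74
Change 1: A[7] 14 -> 33, delta = 19, sum = 93
Change 2: A[2] 17 -> -8, delta = -25, sum = 68
Change 3: A[2] -8 -> -1, delta = 7, sum = 75
Change 4: A[3] 20 -> 38, delta = 18, sum = 93

Answer: 93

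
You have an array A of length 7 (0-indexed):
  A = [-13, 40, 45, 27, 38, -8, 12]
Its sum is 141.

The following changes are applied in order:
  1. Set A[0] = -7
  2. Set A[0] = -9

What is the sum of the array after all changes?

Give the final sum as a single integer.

Answer: 145

Derivation:
Initial sum: 141
Change 1: A[0] -13 -> -7, delta = 6, sum = 147
Change 2: A[0] -7 -> -9, delta = -2, sum = 145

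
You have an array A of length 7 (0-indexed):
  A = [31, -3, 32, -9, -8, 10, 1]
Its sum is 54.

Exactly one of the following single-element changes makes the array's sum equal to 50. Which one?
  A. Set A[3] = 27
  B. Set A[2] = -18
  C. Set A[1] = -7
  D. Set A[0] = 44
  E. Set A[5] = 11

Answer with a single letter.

Answer: C

Derivation:
Option A: A[3] -9->27, delta=36, new_sum=54+(36)=90
Option B: A[2] 32->-18, delta=-50, new_sum=54+(-50)=4
Option C: A[1] -3->-7, delta=-4, new_sum=54+(-4)=50 <-- matches target
Option D: A[0] 31->44, delta=13, new_sum=54+(13)=67
Option E: A[5] 10->11, delta=1, new_sum=54+(1)=55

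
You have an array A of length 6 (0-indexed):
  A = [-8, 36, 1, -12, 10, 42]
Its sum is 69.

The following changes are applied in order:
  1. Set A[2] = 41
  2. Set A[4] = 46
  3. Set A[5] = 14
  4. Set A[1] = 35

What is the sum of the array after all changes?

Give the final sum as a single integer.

Initial sum: 69
Change 1: A[2] 1 -> 41, delta = 40, sum = 109
Change 2: A[4] 10 -> 46, delta = 36, sum = 145
Change 3: A[5] 42 -> 14, delta = -28, sum = 117
Change 4: A[1] 36 -> 35, delta = -1, sum = 116

Answer: 116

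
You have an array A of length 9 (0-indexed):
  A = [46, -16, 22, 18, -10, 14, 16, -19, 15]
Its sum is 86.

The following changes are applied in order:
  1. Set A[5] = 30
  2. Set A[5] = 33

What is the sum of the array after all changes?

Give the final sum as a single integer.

Answer: 105

Derivation:
Initial sum: 86
Change 1: A[5] 14 -> 30, delta = 16, sum = 102
Change 2: A[5] 30 -> 33, delta = 3, sum = 105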